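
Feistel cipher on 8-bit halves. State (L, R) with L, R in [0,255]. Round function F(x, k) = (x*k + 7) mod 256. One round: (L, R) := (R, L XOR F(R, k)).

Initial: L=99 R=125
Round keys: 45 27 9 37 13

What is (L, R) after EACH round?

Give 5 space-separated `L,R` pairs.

Answer: 125,99 99,5 5,87 87,159 159,77

Derivation:
Round 1 (k=45): L=125 R=99
Round 2 (k=27): L=99 R=5
Round 3 (k=9): L=5 R=87
Round 4 (k=37): L=87 R=159
Round 5 (k=13): L=159 R=77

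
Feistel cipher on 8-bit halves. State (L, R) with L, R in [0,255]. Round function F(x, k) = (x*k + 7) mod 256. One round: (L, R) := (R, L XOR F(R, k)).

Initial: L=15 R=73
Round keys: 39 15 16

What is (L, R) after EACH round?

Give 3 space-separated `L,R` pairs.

Answer: 73,41 41,39 39,94

Derivation:
Round 1 (k=39): L=73 R=41
Round 2 (k=15): L=41 R=39
Round 3 (k=16): L=39 R=94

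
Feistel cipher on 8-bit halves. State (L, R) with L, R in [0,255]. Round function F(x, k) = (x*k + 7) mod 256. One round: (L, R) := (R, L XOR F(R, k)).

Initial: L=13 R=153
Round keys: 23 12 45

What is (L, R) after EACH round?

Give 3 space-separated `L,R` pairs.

Round 1 (k=23): L=153 R=203
Round 2 (k=12): L=203 R=18
Round 3 (k=45): L=18 R=250

Answer: 153,203 203,18 18,250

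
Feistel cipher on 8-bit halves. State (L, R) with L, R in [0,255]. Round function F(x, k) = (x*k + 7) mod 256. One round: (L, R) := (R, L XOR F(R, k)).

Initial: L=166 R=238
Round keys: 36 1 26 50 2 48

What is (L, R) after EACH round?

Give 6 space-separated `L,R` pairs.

Round 1 (k=36): L=238 R=217
Round 2 (k=1): L=217 R=14
Round 3 (k=26): L=14 R=170
Round 4 (k=50): L=170 R=53
Round 5 (k=2): L=53 R=219
Round 6 (k=48): L=219 R=34

Answer: 238,217 217,14 14,170 170,53 53,219 219,34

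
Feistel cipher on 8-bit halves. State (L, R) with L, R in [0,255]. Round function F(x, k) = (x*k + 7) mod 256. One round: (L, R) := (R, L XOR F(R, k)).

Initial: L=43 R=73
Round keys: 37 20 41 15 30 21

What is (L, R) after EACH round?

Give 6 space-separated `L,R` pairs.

Round 1 (k=37): L=73 R=191
Round 2 (k=20): L=191 R=186
Round 3 (k=41): L=186 R=110
Round 4 (k=15): L=110 R=195
Round 5 (k=30): L=195 R=143
Round 6 (k=21): L=143 R=1

Answer: 73,191 191,186 186,110 110,195 195,143 143,1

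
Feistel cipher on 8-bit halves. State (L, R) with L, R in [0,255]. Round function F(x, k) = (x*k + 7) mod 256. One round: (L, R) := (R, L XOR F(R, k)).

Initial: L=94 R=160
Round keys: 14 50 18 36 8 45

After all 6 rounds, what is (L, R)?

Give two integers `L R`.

Answer: 199 140

Derivation:
Round 1 (k=14): L=160 R=153
Round 2 (k=50): L=153 R=73
Round 3 (k=18): L=73 R=176
Round 4 (k=36): L=176 R=142
Round 5 (k=8): L=142 R=199
Round 6 (k=45): L=199 R=140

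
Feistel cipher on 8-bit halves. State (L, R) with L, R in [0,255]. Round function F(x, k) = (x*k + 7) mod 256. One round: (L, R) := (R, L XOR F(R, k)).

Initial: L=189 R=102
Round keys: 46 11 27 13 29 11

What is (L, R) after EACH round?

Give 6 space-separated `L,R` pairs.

Answer: 102,230 230,143 143,250 250,54 54,223 223,170

Derivation:
Round 1 (k=46): L=102 R=230
Round 2 (k=11): L=230 R=143
Round 3 (k=27): L=143 R=250
Round 4 (k=13): L=250 R=54
Round 5 (k=29): L=54 R=223
Round 6 (k=11): L=223 R=170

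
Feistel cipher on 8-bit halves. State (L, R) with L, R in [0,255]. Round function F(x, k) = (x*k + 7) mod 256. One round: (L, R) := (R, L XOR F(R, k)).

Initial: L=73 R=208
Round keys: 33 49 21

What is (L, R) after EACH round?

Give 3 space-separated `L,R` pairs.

Answer: 208,158 158,149 149,222

Derivation:
Round 1 (k=33): L=208 R=158
Round 2 (k=49): L=158 R=149
Round 3 (k=21): L=149 R=222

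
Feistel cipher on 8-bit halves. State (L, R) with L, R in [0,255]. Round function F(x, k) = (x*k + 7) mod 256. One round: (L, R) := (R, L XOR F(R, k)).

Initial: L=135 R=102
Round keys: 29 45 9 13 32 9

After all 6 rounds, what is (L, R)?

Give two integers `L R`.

Answer: 131 206

Derivation:
Round 1 (k=29): L=102 R=18
Round 2 (k=45): L=18 R=87
Round 3 (k=9): L=87 R=4
Round 4 (k=13): L=4 R=108
Round 5 (k=32): L=108 R=131
Round 6 (k=9): L=131 R=206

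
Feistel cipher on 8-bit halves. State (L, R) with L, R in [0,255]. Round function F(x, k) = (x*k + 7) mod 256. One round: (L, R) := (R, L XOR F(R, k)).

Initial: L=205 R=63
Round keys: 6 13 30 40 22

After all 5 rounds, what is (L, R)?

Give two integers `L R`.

Answer: 163 138

Derivation:
Round 1 (k=6): L=63 R=76
Round 2 (k=13): L=76 R=220
Round 3 (k=30): L=220 R=131
Round 4 (k=40): L=131 R=163
Round 5 (k=22): L=163 R=138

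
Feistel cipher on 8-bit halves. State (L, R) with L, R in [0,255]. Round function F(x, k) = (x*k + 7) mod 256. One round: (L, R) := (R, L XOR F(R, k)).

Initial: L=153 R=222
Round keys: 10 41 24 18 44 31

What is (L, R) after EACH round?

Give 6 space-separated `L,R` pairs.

Answer: 222,42 42,31 31,197 197,254 254,106 106,35

Derivation:
Round 1 (k=10): L=222 R=42
Round 2 (k=41): L=42 R=31
Round 3 (k=24): L=31 R=197
Round 4 (k=18): L=197 R=254
Round 5 (k=44): L=254 R=106
Round 6 (k=31): L=106 R=35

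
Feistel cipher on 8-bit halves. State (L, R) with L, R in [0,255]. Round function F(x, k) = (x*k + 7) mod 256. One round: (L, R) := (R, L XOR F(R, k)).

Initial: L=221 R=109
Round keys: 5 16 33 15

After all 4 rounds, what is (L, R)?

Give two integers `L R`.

Answer: 116 233

Derivation:
Round 1 (k=5): L=109 R=245
Round 2 (k=16): L=245 R=58
Round 3 (k=33): L=58 R=116
Round 4 (k=15): L=116 R=233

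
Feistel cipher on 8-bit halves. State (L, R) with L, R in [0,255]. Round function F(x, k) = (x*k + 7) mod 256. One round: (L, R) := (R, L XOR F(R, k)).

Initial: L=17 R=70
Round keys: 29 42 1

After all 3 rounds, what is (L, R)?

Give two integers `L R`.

Answer: 41 212

Derivation:
Round 1 (k=29): L=70 R=228
Round 2 (k=42): L=228 R=41
Round 3 (k=1): L=41 R=212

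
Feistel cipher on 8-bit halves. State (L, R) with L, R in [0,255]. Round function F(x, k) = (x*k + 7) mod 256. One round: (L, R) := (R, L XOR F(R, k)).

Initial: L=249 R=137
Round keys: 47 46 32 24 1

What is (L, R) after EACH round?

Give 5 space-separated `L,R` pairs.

Answer: 137,215 215,32 32,208 208,167 167,126

Derivation:
Round 1 (k=47): L=137 R=215
Round 2 (k=46): L=215 R=32
Round 3 (k=32): L=32 R=208
Round 4 (k=24): L=208 R=167
Round 5 (k=1): L=167 R=126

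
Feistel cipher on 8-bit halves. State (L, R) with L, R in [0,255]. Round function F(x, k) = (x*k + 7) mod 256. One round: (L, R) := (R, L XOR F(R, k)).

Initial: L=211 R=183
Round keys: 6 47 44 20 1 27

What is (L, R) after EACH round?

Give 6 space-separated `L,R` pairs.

Round 1 (k=6): L=183 R=130
Round 2 (k=47): L=130 R=82
Round 3 (k=44): L=82 R=157
Round 4 (k=20): L=157 R=25
Round 5 (k=1): L=25 R=189
Round 6 (k=27): L=189 R=239

Answer: 183,130 130,82 82,157 157,25 25,189 189,239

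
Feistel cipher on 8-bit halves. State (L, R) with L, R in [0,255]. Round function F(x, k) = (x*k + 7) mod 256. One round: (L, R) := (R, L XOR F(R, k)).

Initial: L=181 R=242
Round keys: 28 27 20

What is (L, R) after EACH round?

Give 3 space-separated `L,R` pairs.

Round 1 (k=28): L=242 R=202
Round 2 (k=27): L=202 R=167
Round 3 (k=20): L=167 R=217

Answer: 242,202 202,167 167,217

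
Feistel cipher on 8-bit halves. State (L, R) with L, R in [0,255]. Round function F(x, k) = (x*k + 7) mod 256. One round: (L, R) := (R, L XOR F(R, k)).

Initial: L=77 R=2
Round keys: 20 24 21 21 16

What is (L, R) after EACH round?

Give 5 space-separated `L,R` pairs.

Round 1 (k=20): L=2 R=98
Round 2 (k=24): L=98 R=53
Round 3 (k=21): L=53 R=2
Round 4 (k=21): L=2 R=4
Round 5 (k=16): L=4 R=69

Answer: 2,98 98,53 53,2 2,4 4,69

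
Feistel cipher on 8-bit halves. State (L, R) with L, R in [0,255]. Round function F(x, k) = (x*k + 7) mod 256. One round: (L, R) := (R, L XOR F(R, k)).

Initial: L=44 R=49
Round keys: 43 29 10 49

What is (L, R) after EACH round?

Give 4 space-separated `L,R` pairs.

Answer: 49,110 110,76 76,145 145,132

Derivation:
Round 1 (k=43): L=49 R=110
Round 2 (k=29): L=110 R=76
Round 3 (k=10): L=76 R=145
Round 4 (k=49): L=145 R=132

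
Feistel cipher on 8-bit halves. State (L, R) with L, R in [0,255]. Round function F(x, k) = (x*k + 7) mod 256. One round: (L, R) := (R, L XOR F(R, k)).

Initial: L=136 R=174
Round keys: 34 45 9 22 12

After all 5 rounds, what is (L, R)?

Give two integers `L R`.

Answer: 135 143

Derivation:
Round 1 (k=34): L=174 R=171
Round 2 (k=45): L=171 R=184
Round 3 (k=9): L=184 R=212
Round 4 (k=22): L=212 R=135
Round 5 (k=12): L=135 R=143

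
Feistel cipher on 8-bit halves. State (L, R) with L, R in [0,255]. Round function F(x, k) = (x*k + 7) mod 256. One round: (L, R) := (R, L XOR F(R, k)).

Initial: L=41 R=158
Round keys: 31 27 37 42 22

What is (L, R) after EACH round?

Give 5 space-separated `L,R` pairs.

Round 1 (k=31): L=158 R=0
Round 2 (k=27): L=0 R=153
Round 3 (k=37): L=153 R=36
Round 4 (k=42): L=36 R=118
Round 5 (k=22): L=118 R=15

Answer: 158,0 0,153 153,36 36,118 118,15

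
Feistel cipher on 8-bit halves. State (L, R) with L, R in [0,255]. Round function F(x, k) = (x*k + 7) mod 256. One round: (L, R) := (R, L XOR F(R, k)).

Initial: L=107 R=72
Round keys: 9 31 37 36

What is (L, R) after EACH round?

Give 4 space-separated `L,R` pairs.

Answer: 72,228 228,235 235,26 26,68

Derivation:
Round 1 (k=9): L=72 R=228
Round 2 (k=31): L=228 R=235
Round 3 (k=37): L=235 R=26
Round 4 (k=36): L=26 R=68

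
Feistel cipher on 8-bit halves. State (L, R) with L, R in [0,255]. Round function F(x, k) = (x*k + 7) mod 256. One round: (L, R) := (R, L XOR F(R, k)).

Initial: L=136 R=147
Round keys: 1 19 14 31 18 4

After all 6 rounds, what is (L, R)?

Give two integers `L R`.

Answer: 94 127

Derivation:
Round 1 (k=1): L=147 R=18
Round 2 (k=19): L=18 R=206
Round 3 (k=14): L=206 R=89
Round 4 (k=31): L=89 R=0
Round 5 (k=18): L=0 R=94
Round 6 (k=4): L=94 R=127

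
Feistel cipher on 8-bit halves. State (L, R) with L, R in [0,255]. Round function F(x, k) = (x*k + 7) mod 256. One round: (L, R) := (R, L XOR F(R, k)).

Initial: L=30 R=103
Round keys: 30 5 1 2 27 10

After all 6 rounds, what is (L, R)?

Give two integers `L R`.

Round 1 (k=30): L=103 R=7
Round 2 (k=5): L=7 R=77
Round 3 (k=1): L=77 R=83
Round 4 (k=2): L=83 R=224
Round 5 (k=27): L=224 R=244
Round 6 (k=10): L=244 R=111

Answer: 244 111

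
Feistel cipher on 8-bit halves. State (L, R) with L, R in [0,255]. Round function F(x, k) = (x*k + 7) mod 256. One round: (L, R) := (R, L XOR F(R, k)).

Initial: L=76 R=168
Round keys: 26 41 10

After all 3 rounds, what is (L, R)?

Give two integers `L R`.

Round 1 (k=26): L=168 R=91
Round 2 (k=41): L=91 R=50
Round 3 (k=10): L=50 R=160

Answer: 50 160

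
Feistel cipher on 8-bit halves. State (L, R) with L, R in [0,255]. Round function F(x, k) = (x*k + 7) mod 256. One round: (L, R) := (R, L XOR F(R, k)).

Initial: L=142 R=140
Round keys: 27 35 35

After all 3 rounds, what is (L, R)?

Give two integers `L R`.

Round 1 (k=27): L=140 R=69
Round 2 (k=35): L=69 R=250
Round 3 (k=35): L=250 R=112

Answer: 250 112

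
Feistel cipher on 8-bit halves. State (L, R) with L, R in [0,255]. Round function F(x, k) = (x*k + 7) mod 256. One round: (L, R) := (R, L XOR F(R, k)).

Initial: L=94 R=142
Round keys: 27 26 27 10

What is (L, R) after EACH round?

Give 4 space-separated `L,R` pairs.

Round 1 (k=27): L=142 R=95
Round 2 (k=26): L=95 R=35
Round 3 (k=27): L=35 R=231
Round 4 (k=10): L=231 R=46

Answer: 142,95 95,35 35,231 231,46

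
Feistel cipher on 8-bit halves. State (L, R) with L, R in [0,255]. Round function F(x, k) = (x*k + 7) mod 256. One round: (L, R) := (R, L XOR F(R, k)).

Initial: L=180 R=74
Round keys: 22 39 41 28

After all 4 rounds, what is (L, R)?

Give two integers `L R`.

Answer: 14 13

Derivation:
Round 1 (k=22): L=74 R=215
Round 2 (k=39): L=215 R=130
Round 3 (k=41): L=130 R=14
Round 4 (k=28): L=14 R=13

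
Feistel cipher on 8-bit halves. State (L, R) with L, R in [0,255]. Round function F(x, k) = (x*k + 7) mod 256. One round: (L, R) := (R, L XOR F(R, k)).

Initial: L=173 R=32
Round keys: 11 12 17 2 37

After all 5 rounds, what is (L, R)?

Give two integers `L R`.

Answer: 96 123

Derivation:
Round 1 (k=11): L=32 R=202
Round 2 (k=12): L=202 R=95
Round 3 (k=17): L=95 R=156
Round 4 (k=2): L=156 R=96
Round 5 (k=37): L=96 R=123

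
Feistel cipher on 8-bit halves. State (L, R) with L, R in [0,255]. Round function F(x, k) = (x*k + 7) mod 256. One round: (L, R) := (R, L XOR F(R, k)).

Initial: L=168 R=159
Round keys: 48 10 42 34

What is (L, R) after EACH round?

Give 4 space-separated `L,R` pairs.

Answer: 159,127 127,98 98,100 100,45

Derivation:
Round 1 (k=48): L=159 R=127
Round 2 (k=10): L=127 R=98
Round 3 (k=42): L=98 R=100
Round 4 (k=34): L=100 R=45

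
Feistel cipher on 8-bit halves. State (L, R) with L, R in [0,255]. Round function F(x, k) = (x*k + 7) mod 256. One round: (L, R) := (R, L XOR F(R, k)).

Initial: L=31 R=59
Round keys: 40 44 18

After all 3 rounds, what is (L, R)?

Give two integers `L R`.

Round 1 (k=40): L=59 R=32
Round 2 (k=44): L=32 R=188
Round 3 (k=18): L=188 R=31

Answer: 188 31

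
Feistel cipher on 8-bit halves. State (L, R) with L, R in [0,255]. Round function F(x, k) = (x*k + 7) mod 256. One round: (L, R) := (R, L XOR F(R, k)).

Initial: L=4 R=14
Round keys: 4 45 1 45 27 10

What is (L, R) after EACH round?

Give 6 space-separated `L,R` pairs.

Answer: 14,59 59,104 104,84 84,163 163,108 108,156

Derivation:
Round 1 (k=4): L=14 R=59
Round 2 (k=45): L=59 R=104
Round 3 (k=1): L=104 R=84
Round 4 (k=45): L=84 R=163
Round 5 (k=27): L=163 R=108
Round 6 (k=10): L=108 R=156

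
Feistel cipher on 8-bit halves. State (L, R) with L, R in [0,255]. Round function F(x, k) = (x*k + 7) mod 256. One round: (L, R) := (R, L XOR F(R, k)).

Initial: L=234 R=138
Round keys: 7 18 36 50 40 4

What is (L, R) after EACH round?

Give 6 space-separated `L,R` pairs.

Round 1 (k=7): L=138 R=39
Round 2 (k=18): L=39 R=79
Round 3 (k=36): L=79 R=4
Round 4 (k=50): L=4 R=128
Round 5 (k=40): L=128 R=3
Round 6 (k=4): L=3 R=147

Answer: 138,39 39,79 79,4 4,128 128,3 3,147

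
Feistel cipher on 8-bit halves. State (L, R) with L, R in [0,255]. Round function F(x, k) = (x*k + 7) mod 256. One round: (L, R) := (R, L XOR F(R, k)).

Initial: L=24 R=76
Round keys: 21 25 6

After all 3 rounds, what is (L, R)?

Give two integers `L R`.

Answer: 166 176

Derivation:
Round 1 (k=21): L=76 R=91
Round 2 (k=25): L=91 R=166
Round 3 (k=6): L=166 R=176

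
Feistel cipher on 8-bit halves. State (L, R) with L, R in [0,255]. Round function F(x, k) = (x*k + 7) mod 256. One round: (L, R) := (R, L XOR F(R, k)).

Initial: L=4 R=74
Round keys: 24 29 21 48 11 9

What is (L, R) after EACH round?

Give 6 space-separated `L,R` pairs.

Answer: 74,243 243,196 196,232 232,67 67,0 0,68

Derivation:
Round 1 (k=24): L=74 R=243
Round 2 (k=29): L=243 R=196
Round 3 (k=21): L=196 R=232
Round 4 (k=48): L=232 R=67
Round 5 (k=11): L=67 R=0
Round 6 (k=9): L=0 R=68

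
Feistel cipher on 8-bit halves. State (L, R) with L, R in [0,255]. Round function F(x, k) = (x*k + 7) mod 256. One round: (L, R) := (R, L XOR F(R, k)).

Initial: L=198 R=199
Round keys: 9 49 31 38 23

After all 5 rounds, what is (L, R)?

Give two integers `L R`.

Answer: 145 201

Derivation:
Round 1 (k=9): L=199 R=192
Round 2 (k=49): L=192 R=0
Round 3 (k=31): L=0 R=199
Round 4 (k=38): L=199 R=145
Round 5 (k=23): L=145 R=201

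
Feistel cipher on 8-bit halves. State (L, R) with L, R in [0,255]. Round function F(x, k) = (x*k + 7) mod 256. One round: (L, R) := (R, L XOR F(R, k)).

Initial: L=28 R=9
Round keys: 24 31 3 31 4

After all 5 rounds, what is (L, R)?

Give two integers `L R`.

Answer: 119 46

Derivation:
Round 1 (k=24): L=9 R=195
Round 2 (k=31): L=195 R=173
Round 3 (k=3): L=173 R=205
Round 4 (k=31): L=205 R=119
Round 5 (k=4): L=119 R=46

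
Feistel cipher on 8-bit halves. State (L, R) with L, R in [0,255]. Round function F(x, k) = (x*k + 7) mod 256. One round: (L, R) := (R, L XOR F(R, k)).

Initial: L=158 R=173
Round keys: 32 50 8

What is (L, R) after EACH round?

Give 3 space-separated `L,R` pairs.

Round 1 (k=32): L=173 R=57
Round 2 (k=50): L=57 R=132
Round 3 (k=8): L=132 R=30

Answer: 173,57 57,132 132,30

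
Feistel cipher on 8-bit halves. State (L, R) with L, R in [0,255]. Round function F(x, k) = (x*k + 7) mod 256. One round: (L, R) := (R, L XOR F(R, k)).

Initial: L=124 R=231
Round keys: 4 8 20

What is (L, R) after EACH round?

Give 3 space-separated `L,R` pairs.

Round 1 (k=4): L=231 R=223
Round 2 (k=8): L=223 R=24
Round 3 (k=20): L=24 R=56

Answer: 231,223 223,24 24,56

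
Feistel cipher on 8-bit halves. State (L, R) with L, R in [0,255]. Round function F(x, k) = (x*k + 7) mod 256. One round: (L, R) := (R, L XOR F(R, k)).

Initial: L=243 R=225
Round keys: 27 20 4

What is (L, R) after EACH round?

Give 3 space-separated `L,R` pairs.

Answer: 225,49 49,58 58,222

Derivation:
Round 1 (k=27): L=225 R=49
Round 2 (k=20): L=49 R=58
Round 3 (k=4): L=58 R=222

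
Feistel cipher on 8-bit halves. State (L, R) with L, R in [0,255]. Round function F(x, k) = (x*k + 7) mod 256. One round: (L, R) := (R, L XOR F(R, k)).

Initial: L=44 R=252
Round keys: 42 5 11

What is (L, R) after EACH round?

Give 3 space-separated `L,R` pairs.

Answer: 252,115 115,186 186,118

Derivation:
Round 1 (k=42): L=252 R=115
Round 2 (k=5): L=115 R=186
Round 3 (k=11): L=186 R=118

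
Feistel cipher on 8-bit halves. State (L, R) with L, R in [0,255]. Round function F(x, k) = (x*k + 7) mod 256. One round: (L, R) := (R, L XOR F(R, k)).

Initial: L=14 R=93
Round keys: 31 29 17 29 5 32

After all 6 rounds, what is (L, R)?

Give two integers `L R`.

Answer: 144 237

Derivation:
Round 1 (k=31): L=93 R=68
Round 2 (k=29): L=68 R=230
Round 3 (k=17): L=230 R=9
Round 4 (k=29): L=9 R=234
Round 5 (k=5): L=234 R=144
Round 6 (k=32): L=144 R=237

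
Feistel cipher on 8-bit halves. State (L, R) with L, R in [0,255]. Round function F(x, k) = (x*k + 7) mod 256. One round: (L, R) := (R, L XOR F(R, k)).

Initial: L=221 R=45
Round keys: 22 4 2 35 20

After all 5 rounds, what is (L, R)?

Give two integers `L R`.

Answer: 154 172

Derivation:
Round 1 (k=22): L=45 R=56
Round 2 (k=4): L=56 R=202
Round 3 (k=2): L=202 R=163
Round 4 (k=35): L=163 R=154
Round 5 (k=20): L=154 R=172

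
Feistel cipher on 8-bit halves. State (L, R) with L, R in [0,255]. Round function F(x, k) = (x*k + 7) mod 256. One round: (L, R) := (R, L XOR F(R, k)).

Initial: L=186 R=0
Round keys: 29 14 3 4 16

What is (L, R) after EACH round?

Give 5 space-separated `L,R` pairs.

Answer: 0,189 189,93 93,163 163,206 206,68

Derivation:
Round 1 (k=29): L=0 R=189
Round 2 (k=14): L=189 R=93
Round 3 (k=3): L=93 R=163
Round 4 (k=4): L=163 R=206
Round 5 (k=16): L=206 R=68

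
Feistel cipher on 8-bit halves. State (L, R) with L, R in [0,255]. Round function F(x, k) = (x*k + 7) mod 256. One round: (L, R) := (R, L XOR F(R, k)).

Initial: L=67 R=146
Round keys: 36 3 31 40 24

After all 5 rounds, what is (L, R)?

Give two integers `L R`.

Answer: 174 181

Derivation:
Round 1 (k=36): L=146 R=204
Round 2 (k=3): L=204 R=249
Round 3 (k=31): L=249 R=226
Round 4 (k=40): L=226 R=174
Round 5 (k=24): L=174 R=181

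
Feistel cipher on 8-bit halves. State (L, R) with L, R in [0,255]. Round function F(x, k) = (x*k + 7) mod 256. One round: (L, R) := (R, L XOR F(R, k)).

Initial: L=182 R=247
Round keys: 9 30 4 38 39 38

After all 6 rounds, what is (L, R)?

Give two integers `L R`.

Answer: 9 60

Derivation:
Round 1 (k=9): L=247 R=0
Round 2 (k=30): L=0 R=240
Round 3 (k=4): L=240 R=199
Round 4 (k=38): L=199 R=97
Round 5 (k=39): L=97 R=9
Round 6 (k=38): L=9 R=60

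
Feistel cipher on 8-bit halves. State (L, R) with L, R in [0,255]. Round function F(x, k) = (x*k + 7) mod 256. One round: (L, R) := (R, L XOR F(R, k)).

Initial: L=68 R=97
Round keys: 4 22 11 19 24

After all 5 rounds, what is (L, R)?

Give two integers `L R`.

Round 1 (k=4): L=97 R=207
Round 2 (k=22): L=207 R=176
Round 3 (k=11): L=176 R=88
Round 4 (k=19): L=88 R=63
Round 5 (k=24): L=63 R=183

Answer: 63 183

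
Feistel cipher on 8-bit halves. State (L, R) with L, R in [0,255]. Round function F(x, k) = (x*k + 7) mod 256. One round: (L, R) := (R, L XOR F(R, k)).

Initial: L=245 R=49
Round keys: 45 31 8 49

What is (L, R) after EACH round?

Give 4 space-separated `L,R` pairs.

Answer: 49,81 81,231 231,110 110,242

Derivation:
Round 1 (k=45): L=49 R=81
Round 2 (k=31): L=81 R=231
Round 3 (k=8): L=231 R=110
Round 4 (k=49): L=110 R=242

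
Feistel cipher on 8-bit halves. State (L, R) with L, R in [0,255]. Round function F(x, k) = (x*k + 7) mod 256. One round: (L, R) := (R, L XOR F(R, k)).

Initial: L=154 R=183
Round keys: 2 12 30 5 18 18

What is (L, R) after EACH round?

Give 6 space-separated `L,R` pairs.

Round 1 (k=2): L=183 R=239
Round 2 (k=12): L=239 R=140
Round 3 (k=30): L=140 R=128
Round 4 (k=5): L=128 R=11
Round 5 (k=18): L=11 R=77
Round 6 (k=18): L=77 R=122

Answer: 183,239 239,140 140,128 128,11 11,77 77,122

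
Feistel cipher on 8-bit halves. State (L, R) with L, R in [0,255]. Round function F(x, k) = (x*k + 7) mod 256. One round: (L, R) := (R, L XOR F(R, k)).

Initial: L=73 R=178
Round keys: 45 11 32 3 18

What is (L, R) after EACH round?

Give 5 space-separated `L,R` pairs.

Answer: 178,24 24,189 189,191 191,249 249,54

Derivation:
Round 1 (k=45): L=178 R=24
Round 2 (k=11): L=24 R=189
Round 3 (k=32): L=189 R=191
Round 4 (k=3): L=191 R=249
Round 5 (k=18): L=249 R=54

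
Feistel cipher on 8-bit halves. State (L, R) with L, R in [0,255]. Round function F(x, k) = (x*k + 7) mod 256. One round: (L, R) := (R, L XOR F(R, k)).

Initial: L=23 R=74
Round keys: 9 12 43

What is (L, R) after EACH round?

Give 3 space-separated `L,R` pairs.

Answer: 74,182 182,197 197,168

Derivation:
Round 1 (k=9): L=74 R=182
Round 2 (k=12): L=182 R=197
Round 3 (k=43): L=197 R=168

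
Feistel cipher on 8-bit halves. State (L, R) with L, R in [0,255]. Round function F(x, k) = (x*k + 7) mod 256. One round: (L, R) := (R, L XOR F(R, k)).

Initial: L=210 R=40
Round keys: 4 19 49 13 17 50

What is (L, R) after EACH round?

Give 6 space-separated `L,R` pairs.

Round 1 (k=4): L=40 R=117
Round 2 (k=19): L=117 R=158
Round 3 (k=49): L=158 R=48
Round 4 (k=13): L=48 R=233
Round 5 (k=17): L=233 R=176
Round 6 (k=50): L=176 R=142

Answer: 40,117 117,158 158,48 48,233 233,176 176,142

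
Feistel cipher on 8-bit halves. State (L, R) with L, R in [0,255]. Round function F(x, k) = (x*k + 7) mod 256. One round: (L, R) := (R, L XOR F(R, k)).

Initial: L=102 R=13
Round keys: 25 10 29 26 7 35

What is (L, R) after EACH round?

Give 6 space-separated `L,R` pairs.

Round 1 (k=25): L=13 R=42
Round 2 (k=10): L=42 R=166
Round 3 (k=29): L=166 R=255
Round 4 (k=26): L=255 R=75
Round 5 (k=7): L=75 R=235
Round 6 (k=35): L=235 R=99

Answer: 13,42 42,166 166,255 255,75 75,235 235,99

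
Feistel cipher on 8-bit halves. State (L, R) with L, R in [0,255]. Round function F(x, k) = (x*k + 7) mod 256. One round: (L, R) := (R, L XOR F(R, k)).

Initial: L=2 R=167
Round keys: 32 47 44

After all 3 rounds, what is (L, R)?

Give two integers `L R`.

Answer: 181 198

Derivation:
Round 1 (k=32): L=167 R=229
Round 2 (k=47): L=229 R=181
Round 3 (k=44): L=181 R=198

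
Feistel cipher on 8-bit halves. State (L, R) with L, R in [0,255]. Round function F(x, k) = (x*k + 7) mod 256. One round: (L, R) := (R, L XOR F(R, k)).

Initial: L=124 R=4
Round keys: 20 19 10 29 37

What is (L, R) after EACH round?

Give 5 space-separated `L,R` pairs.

Round 1 (k=20): L=4 R=43
Round 2 (k=19): L=43 R=60
Round 3 (k=10): L=60 R=116
Round 4 (k=29): L=116 R=23
Round 5 (k=37): L=23 R=46

Answer: 4,43 43,60 60,116 116,23 23,46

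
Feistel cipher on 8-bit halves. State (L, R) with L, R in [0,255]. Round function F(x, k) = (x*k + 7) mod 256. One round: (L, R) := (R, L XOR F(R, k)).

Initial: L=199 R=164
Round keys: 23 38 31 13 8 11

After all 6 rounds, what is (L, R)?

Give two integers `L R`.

Answer: 143 24

Derivation:
Round 1 (k=23): L=164 R=4
Round 2 (k=38): L=4 R=59
Round 3 (k=31): L=59 R=40
Round 4 (k=13): L=40 R=52
Round 5 (k=8): L=52 R=143
Round 6 (k=11): L=143 R=24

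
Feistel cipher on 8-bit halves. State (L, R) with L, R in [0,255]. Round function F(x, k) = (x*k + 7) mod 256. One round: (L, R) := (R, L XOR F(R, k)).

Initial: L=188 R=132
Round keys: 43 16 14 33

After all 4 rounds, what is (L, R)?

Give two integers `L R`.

Round 1 (k=43): L=132 R=143
Round 2 (k=16): L=143 R=115
Round 3 (k=14): L=115 R=222
Round 4 (k=33): L=222 R=214

Answer: 222 214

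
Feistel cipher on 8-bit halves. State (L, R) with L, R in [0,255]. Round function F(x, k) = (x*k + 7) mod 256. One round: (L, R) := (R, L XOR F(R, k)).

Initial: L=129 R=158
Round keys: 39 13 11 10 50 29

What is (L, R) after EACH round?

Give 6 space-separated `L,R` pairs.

Round 1 (k=39): L=158 R=152
Round 2 (k=13): L=152 R=33
Round 3 (k=11): L=33 R=234
Round 4 (k=10): L=234 R=10
Round 5 (k=50): L=10 R=17
Round 6 (k=29): L=17 R=254

Answer: 158,152 152,33 33,234 234,10 10,17 17,254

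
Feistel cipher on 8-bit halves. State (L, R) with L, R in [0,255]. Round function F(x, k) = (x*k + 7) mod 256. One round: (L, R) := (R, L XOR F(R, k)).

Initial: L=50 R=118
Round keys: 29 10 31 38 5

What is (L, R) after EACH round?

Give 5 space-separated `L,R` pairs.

Round 1 (k=29): L=118 R=87
Round 2 (k=10): L=87 R=27
Round 3 (k=31): L=27 R=27
Round 4 (k=38): L=27 R=18
Round 5 (k=5): L=18 R=122

Answer: 118,87 87,27 27,27 27,18 18,122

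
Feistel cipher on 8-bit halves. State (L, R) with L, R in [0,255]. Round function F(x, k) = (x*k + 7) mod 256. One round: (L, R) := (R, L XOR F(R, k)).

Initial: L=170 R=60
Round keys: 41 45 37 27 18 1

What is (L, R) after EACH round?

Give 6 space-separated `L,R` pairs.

Round 1 (k=41): L=60 R=9
Round 2 (k=45): L=9 R=160
Round 3 (k=37): L=160 R=46
Round 4 (k=27): L=46 R=65
Round 5 (k=18): L=65 R=183
Round 6 (k=1): L=183 R=255

Answer: 60,9 9,160 160,46 46,65 65,183 183,255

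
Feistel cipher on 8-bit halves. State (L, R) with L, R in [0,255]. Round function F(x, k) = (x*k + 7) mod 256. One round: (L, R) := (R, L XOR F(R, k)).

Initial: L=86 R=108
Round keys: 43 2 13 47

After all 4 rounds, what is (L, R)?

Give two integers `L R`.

Answer: 237 231

Derivation:
Round 1 (k=43): L=108 R=125
Round 2 (k=2): L=125 R=109
Round 3 (k=13): L=109 R=237
Round 4 (k=47): L=237 R=231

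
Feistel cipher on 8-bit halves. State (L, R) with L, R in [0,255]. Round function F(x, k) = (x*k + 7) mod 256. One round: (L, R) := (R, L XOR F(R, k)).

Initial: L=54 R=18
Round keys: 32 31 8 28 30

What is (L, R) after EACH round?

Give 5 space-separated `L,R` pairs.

Answer: 18,113 113,164 164,86 86,203 203,135

Derivation:
Round 1 (k=32): L=18 R=113
Round 2 (k=31): L=113 R=164
Round 3 (k=8): L=164 R=86
Round 4 (k=28): L=86 R=203
Round 5 (k=30): L=203 R=135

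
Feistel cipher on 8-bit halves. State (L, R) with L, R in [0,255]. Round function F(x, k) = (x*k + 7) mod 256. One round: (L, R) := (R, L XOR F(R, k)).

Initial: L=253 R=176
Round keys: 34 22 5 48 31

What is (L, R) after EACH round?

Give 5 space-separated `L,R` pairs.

Answer: 176,154 154,243 243,92 92,180 180,143

Derivation:
Round 1 (k=34): L=176 R=154
Round 2 (k=22): L=154 R=243
Round 3 (k=5): L=243 R=92
Round 4 (k=48): L=92 R=180
Round 5 (k=31): L=180 R=143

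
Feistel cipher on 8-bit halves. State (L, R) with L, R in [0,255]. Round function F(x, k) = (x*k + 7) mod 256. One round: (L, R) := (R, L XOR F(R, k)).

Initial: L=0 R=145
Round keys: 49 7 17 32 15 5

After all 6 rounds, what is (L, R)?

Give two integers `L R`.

Round 1 (k=49): L=145 R=200
Round 2 (k=7): L=200 R=238
Round 3 (k=17): L=238 R=29
Round 4 (k=32): L=29 R=73
Round 5 (k=15): L=73 R=83
Round 6 (k=5): L=83 R=239

Answer: 83 239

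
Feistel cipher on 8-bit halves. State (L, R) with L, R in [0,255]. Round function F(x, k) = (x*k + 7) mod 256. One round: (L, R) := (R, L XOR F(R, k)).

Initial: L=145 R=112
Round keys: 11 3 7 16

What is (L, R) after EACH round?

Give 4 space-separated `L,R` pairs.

Round 1 (k=11): L=112 R=70
Round 2 (k=3): L=70 R=169
Round 3 (k=7): L=169 R=224
Round 4 (k=16): L=224 R=174

Answer: 112,70 70,169 169,224 224,174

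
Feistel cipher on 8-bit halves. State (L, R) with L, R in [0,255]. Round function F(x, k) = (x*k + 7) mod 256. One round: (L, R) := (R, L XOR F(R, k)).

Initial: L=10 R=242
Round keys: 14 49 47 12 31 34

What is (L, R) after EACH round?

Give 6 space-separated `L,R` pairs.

Answer: 242,73 73,242 242,60 60,37 37,190 190,102

Derivation:
Round 1 (k=14): L=242 R=73
Round 2 (k=49): L=73 R=242
Round 3 (k=47): L=242 R=60
Round 4 (k=12): L=60 R=37
Round 5 (k=31): L=37 R=190
Round 6 (k=34): L=190 R=102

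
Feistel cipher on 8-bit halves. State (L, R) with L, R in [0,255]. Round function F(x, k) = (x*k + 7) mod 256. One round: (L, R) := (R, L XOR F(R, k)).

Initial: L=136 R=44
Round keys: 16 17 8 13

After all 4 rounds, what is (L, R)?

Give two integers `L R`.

Answer: 24 85

Derivation:
Round 1 (k=16): L=44 R=79
Round 2 (k=17): L=79 R=106
Round 3 (k=8): L=106 R=24
Round 4 (k=13): L=24 R=85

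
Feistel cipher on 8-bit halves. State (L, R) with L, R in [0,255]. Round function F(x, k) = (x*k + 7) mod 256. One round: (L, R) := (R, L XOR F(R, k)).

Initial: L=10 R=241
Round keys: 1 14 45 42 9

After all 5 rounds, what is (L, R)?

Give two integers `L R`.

Answer: 119 149

Derivation:
Round 1 (k=1): L=241 R=242
Round 2 (k=14): L=242 R=178
Round 3 (k=45): L=178 R=163
Round 4 (k=42): L=163 R=119
Round 5 (k=9): L=119 R=149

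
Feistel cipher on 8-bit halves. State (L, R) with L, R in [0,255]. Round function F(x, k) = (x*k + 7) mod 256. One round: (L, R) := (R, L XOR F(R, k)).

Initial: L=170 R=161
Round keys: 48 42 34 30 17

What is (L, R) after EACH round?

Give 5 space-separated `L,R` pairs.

Round 1 (k=48): L=161 R=157
Round 2 (k=42): L=157 R=104
Round 3 (k=34): L=104 R=74
Round 4 (k=30): L=74 R=219
Round 5 (k=17): L=219 R=216

Answer: 161,157 157,104 104,74 74,219 219,216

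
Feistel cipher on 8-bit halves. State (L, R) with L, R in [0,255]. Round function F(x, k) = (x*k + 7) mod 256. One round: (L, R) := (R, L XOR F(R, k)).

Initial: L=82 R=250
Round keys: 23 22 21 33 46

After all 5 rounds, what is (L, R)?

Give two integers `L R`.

Round 1 (k=23): L=250 R=47
Round 2 (k=22): L=47 R=235
Round 3 (k=21): L=235 R=97
Round 4 (k=33): L=97 R=99
Round 5 (k=46): L=99 R=176

Answer: 99 176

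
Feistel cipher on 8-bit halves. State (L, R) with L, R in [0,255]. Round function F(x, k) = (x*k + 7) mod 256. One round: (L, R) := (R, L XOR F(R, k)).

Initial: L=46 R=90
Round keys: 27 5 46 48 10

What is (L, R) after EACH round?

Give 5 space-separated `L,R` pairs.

Round 1 (k=27): L=90 R=171
Round 2 (k=5): L=171 R=4
Round 3 (k=46): L=4 R=20
Round 4 (k=48): L=20 R=195
Round 5 (k=10): L=195 R=177

Answer: 90,171 171,4 4,20 20,195 195,177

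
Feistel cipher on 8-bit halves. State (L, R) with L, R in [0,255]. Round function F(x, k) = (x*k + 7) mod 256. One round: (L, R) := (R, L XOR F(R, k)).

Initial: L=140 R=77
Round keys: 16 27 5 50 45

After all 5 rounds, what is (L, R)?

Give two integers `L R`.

Answer: 144 164

Derivation:
Round 1 (k=16): L=77 R=91
Round 2 (k=27): L=91 R=237
Round 3 (k=5): L=237 R=243
Round 4 (k=50): L=243 R=144
Round 5 (k=45): L=144 R=164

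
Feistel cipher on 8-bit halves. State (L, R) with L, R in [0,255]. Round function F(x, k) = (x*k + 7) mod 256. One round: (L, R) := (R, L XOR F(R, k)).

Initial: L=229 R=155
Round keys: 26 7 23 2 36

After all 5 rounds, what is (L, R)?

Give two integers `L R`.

Answer: 97 160

Derivation:
Round 1 (k=26): L=155 R=32
Round 2 (k=7): L=32 R=124
Round 3 (k=23): L=124 R=11
Round 4 (k=2): L=11 R=97
Round 5 (k=36): L=97 R=160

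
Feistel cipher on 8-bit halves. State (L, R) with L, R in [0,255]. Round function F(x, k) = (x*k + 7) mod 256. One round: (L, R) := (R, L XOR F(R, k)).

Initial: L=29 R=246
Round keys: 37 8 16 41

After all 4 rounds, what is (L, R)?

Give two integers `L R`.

Round 1 (k=37): L=246 R=136
Round 2 (k=8): L=136 R=177
Round 3 (k=16): L=177 R=159
Round 4 (k=41): L=159 R=207

Answer: 159 207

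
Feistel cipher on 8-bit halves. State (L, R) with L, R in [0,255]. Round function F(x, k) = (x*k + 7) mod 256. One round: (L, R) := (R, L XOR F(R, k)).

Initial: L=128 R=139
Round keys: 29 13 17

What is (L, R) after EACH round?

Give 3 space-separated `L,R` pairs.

Round 1 (k=29): L=139 R=70
Round 2 (k=13): L=70 R=30
Round 3 (k=17): L=30 R=67

Answer: 139,70 70,30 30,67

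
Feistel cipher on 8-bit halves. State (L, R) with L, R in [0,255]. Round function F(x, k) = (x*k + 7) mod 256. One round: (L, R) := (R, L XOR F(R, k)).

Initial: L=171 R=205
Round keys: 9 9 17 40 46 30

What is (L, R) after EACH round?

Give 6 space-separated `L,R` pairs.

Round 1 (k=9): L=205 R=151
Round 2 (k=9): L=151 R=155
Round 3 (k=17): L=155 R=197
Round 4 (k=40): L=197 R=84
Round 5 (k=46): L=84 R=218
Round 6 (k=30): L=218 R=199

Answer: 205,151 151,155 155,197 197,84 84,218 218,199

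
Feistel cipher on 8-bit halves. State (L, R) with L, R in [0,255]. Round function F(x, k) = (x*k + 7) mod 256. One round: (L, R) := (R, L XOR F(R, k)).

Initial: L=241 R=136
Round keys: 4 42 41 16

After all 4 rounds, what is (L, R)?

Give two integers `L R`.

Answer: 188 108

Derivation:
Round 1 (k=4): L=136 R=214
Round 2 (k=42): L=214 R=171
Round 3 (k=41): L=171 R=188
Round 4 (k=16): L=188 R=108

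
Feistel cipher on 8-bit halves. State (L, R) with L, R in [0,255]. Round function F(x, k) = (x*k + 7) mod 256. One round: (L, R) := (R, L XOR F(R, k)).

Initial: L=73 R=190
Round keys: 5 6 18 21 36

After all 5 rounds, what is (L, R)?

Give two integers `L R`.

Round 1 (k=5): L=190 R=244
Round 2 (k=6): L=244 R=1
Round 3 (k=18): L=1 R=237
Round 4 (k=21): L=237 R=121
Round 5 (k=36): L=121 R=230

Answer: 121 230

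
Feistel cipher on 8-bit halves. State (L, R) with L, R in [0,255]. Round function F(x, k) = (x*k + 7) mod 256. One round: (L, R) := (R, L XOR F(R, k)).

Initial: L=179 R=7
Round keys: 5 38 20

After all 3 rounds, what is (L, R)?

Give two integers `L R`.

Round 1 (k=5): L=7 R=153
Round 2 (k=38): L=153 R=186
Round 3 (k=20): L=186 R=22

Answer: 186 22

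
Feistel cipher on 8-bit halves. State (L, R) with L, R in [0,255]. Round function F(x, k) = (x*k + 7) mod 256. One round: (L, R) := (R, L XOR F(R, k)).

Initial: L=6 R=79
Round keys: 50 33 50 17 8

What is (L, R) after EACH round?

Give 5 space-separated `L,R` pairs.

Round 1 (k=50): L=79 R=115
Round 2 (k=33): L=115 R=149
Round 3 (k=50): L=149 R=82
Round 4 (k=17): L=82 R=236
Round 5 (k=8): L=236 R=53

Answer: 79,115 115,149 149,82 82,236 236,53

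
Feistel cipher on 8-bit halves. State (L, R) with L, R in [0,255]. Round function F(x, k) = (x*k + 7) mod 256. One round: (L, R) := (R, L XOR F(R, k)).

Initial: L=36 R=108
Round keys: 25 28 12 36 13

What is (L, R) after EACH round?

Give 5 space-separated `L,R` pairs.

Answer: 108,183 183,103 103,108 108,80 80,123

Derivation:
Round 1 (k=25): L=108 R=183
Round 2 (k=28): L=183 R=103
Round 3 (k=12): L=103 R=108
Round 4 (k=36): L=108 R=80
Round 5 (k=13): L=80 R=123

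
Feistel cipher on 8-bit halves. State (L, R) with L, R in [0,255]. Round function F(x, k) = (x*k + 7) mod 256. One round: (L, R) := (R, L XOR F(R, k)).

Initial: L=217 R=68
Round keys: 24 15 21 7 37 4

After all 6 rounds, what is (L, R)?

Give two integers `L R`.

Round 1 (k=24): L=68 R=190
Round 2 (k=15): L=190 R=109
Round 3 (k=21): L=109 R=70
Round 4 (k=7): L=70 R=156
Round 5 (k=37): L=156 R=213
Round 6 (k=4): L=213 R=199

Answer: 213 199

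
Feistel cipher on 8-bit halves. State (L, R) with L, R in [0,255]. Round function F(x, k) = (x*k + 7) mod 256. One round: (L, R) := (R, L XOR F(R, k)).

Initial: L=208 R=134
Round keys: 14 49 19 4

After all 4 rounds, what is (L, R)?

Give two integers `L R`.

Round 1 (k=14): L=134 R=139
Round 2 (k=49): L=139 R=36
Round 3 (k=19): L=36 R=56
Round 4 (k=4): L=56 R=195

Answer: 56 195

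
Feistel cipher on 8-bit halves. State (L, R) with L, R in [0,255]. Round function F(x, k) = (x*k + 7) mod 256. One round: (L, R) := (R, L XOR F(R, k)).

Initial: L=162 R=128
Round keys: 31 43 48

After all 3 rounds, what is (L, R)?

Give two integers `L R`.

Answer: 190 130

Derivation:
Round 1 (k=31): L=128 R=37
Round 2 (k=43): L=37 R=190
Round 3 (k=48): L=190 R=130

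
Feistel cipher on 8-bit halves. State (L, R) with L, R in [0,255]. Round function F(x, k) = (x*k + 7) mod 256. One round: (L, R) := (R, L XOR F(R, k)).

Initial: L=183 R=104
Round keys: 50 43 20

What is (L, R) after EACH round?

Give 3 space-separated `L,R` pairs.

Round 1 (k=50): L=104 R=224
Round 2 (k=43): L=224 R=207
Round 3 (k=20): L=207 R=211

Answer: 104,224 224,207 207,211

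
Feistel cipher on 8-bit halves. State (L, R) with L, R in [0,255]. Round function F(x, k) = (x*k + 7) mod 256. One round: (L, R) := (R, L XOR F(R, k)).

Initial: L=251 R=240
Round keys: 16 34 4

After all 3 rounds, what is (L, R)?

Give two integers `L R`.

Answer: 143 191

Derivation:
Round 1 (k=16): L=240 R=252
Round 2 (k=34): L=252 R=143
Round 3 (k=4): L=143 R=191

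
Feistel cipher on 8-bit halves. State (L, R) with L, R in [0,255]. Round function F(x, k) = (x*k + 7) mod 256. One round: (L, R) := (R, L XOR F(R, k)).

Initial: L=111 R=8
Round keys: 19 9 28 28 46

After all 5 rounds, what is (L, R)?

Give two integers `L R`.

Answer: 132 164

Derivation:
Round 1 (k=19): L=8 R=240
Round 2 (k=9): L=240 R=127
Round 3 (k=28): L=127 R=27
Round 4 (k=28): L=27 R=132
Round 5 (k=46): L=132 R=164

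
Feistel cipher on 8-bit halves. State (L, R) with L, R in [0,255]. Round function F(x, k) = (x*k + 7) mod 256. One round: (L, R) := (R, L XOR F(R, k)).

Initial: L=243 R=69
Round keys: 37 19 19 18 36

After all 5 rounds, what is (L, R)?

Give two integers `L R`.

Answer: 244 242

Derivation:
Round 1 (k=37): L=69 R=243
Round 2 (k=19): L=243 R=85
Round 3 (k=19): L=85 R=165
Round 4 (k=18): L=165 R=244
Round 5 (k=36): L=244 R=242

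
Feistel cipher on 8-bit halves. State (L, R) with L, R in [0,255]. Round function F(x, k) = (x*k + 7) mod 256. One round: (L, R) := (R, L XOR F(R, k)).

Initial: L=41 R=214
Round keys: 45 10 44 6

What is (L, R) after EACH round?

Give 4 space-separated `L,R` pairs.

Round 1 (k=45): L=214 R=140
Round 2 (k=10): L=140 R=169
Round 3 (k=44): L=169 R=159
Round 4 (k=6): L=159 R=104

Answer: 214,140 140,169 169,159 159,104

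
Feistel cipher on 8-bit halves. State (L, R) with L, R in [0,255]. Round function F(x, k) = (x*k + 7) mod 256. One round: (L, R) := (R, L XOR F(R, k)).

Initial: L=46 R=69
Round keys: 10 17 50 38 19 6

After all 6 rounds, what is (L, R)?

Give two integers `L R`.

Answer: 5 205

Derivation:
Round 1 (k=10): L=69 R=151
Round 2 (k=17): L=151 R=75
Round 3 (k=50): L=75 R=58
Round 4 (k=38): L=58 R=232
Round 5 (k=19): L=232 R=5
Round 6 (k=6): L=5 R=205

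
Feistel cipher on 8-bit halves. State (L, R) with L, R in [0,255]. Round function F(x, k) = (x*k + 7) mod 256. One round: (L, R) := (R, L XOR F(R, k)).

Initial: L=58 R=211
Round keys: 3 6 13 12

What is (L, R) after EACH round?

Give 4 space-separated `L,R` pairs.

Round 1 (k=3): L=211 R=186
Round 2 (k=6): L=186 R=176
Round 3 (k=13): L=176 R=77
Round 4 (k=12): L=77 R=19

Answer: 211,186 186,176 176,77 77,19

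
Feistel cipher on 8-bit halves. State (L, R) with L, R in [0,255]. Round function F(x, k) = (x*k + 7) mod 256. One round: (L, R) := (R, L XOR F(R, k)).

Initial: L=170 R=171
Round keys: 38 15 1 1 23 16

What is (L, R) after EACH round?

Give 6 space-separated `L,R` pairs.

Answer: 171,195 195,223 223,37 37,243 243,249 249,100

Derivation:
Round 1 (k=38): L=171 R=195
Round 2 (k=15): L=195 R=223
Round 3 (k=1): L=223 R=37
Round 4 (k=1): L=37 R=243
Round 5 (k=23): L=243 R=249
Round 6 (k=16): L=249 R=100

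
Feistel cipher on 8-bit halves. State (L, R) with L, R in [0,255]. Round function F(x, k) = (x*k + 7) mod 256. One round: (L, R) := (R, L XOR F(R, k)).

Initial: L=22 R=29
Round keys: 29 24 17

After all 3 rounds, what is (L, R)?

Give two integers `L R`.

Round 1 (k=29): L=29 R=70
Round 2 (k=24): L=70 R=138
Round 3 (k=17): L=138 R=119

Answer: 138 119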